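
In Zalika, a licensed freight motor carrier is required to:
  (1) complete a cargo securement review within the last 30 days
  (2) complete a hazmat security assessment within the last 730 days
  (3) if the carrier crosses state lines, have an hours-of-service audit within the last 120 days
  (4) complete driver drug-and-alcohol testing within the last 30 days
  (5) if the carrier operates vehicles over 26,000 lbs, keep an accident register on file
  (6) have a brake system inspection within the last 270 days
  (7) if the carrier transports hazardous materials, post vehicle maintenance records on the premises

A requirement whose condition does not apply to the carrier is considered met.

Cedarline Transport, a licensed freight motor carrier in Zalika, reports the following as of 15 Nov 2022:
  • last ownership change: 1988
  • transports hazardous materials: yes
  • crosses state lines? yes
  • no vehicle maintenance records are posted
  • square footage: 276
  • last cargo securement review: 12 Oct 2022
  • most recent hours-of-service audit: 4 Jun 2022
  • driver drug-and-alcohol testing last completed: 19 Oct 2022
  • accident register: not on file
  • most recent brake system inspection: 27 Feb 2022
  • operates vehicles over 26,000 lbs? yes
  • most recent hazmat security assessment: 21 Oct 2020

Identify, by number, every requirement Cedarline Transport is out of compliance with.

1. cargo securement review 34 days ago vs limit 30 → not met
2. hazmat security assessment 755 days ago vs limit 730 → not met
3. condition 'crosses state lines' holds; hours-of-service audit 164 days ago vs limit 120 → not met
4. driver drug-and-alcohol testing 27 days ago vs limit 30 → met
5. condition 'operates vehicles over 26,000 lbs' holds; accident register absent → not met
6. brake system inspection 261 days ago vs limit 270 → met
7. condition 'transports hazardous materials' holds; vehicle maintenance records absent → not met
Not met: 1, 2, 3, 5, 7

1, 2, 3, 5, 7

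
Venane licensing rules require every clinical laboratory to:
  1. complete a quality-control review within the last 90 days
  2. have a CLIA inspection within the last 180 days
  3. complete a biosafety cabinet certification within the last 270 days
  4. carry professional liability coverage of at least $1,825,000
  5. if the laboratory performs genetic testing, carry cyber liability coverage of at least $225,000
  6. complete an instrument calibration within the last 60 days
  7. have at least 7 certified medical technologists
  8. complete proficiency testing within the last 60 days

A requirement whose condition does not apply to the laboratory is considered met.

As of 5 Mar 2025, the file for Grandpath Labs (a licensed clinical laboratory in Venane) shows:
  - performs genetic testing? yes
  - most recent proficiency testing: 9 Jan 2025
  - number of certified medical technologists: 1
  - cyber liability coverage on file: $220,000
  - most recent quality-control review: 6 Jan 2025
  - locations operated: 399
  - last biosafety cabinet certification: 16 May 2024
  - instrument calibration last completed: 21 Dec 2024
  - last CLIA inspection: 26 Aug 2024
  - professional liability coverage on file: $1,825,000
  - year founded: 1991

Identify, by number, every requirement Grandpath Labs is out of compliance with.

1. quality-control review 58 days ago vs limit 90 → met
2. CLIA inspection 191 days ago vs limit 180 → not met
3. biosafety cabinet certification 293 days ago vs limit 270 → not met
4. professional liability coverage $1,825,000 ≥ $1,825,000 → met
5. condition 'performs genetic testing' holds; cyber liability coverage $220,000 < $225,000 → not met
6. instrument calibration 74 days ago vs limit 60 → not met
7. certified medical technologists 1 < 7 → not met
8. proficiency testing 55 days ago vs limit 60 → met
Not met: 2, 3, 5, 6, 7

2, 3, 5, 6, 7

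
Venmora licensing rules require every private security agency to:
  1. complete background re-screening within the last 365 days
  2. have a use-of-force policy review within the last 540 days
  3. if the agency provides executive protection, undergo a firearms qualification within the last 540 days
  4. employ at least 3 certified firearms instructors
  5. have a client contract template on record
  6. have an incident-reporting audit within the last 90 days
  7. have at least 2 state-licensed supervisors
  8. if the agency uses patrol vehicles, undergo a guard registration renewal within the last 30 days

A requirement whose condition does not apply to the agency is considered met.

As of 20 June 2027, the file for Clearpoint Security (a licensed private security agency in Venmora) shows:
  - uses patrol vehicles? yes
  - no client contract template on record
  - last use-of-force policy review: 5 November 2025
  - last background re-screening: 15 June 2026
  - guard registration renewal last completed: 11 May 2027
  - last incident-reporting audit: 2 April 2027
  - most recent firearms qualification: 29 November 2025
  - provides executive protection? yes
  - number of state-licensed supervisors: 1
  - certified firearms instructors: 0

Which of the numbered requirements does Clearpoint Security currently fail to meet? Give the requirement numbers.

1. background re-screening 370 days ago vs limit 365 → not met
2. use-of-force policy review 592 days ago vs limit 540 → not met
3. condition 'provides executive protection' holds; firearms qualification 568 days ago vs limit 540 → not met
4. certified firearms instructors 0 < 3 → not met
5. client contract template absent → not met
6. incident-reporting audit 79 days ago vs limit 90 → met
7. state-licensed supervisors 1 < 2 → not met
8. condition 'uses patrol vehicles' holds; guard registration renewal 40 days ago vs limit 30 → not met
Not met: 1, 2, 3, 4, 5, 7, 8

1, 2, 3, 4, 5, 7, 8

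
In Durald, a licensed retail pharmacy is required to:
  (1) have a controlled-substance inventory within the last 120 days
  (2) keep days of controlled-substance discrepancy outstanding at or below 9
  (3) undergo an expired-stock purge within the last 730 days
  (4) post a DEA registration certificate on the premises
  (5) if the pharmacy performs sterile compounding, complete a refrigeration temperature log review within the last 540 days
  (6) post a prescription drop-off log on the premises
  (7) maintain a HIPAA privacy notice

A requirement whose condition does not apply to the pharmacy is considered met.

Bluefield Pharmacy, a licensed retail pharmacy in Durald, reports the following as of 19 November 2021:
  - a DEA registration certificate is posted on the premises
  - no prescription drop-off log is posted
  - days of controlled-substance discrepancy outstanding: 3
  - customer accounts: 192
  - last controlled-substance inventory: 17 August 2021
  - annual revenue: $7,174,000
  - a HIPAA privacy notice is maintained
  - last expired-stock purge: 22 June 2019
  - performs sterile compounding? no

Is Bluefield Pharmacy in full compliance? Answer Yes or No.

No

1. controlled-substance inventory 94 days ago vs limit 120 → met
2. days of controlled-substance discrepancy outstanding 3 ≤ 9 → met
3. expired-stock purge 881 days ago vs limit 730 → not met
4. DEA registration certificate present → met
5. condition 'performs sterile compounding' does not hold → requirement n/a → met
6. prescription drop-off log absent → not met
7. HIPAA privacy notice present → met
Not met: 3, 6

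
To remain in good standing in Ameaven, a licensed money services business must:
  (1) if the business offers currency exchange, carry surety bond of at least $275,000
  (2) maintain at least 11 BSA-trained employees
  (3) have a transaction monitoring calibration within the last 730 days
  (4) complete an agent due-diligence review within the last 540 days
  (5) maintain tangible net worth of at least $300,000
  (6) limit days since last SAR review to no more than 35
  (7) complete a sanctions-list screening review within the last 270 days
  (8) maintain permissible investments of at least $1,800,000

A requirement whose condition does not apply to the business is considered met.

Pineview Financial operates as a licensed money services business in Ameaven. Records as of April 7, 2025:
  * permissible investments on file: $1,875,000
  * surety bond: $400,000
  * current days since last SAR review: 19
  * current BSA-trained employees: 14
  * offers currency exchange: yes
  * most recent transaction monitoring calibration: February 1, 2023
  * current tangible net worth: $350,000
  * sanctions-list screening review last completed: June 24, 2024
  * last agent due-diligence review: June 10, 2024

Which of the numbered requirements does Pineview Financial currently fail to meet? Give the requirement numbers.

1. condition 'offers currency exchange' holds; surety bond $400,000 ≥ $275,000 → met
2. BSA-trained employees 14 ≥ 11 → met
3. transaction monitoring calibration 796 days ago vs limit 730 → not met
4. agent due-diligence review 301 days ago vs limit 540 → met
5. tangible net worth $350,000 ≥ $300,000 → met
6. days since last SAR review 19 ≤ 35 → met
7. sanctions-list screening review 287 days ago vs limit 270 → not met
8. permissible investments $1,875,000 ≥ $1,800,000 → met
Not met: 3, 7

3, 7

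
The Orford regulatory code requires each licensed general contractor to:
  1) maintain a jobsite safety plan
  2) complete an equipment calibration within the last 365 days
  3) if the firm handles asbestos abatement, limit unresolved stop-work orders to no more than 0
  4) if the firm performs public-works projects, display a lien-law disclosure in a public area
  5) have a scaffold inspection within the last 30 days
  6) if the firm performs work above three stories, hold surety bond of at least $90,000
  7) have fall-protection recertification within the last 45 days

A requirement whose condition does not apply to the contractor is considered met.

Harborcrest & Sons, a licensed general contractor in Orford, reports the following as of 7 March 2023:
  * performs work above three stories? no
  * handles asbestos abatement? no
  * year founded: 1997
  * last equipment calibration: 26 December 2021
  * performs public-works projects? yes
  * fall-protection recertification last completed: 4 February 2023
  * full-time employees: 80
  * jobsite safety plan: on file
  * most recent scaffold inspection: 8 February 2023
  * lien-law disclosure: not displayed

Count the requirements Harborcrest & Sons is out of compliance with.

1. jobsite safety plan present → met
2. equipment calibration 436 days ago vs limit 365 → not met
3. condition 'handles asbestos abatement' does not hold → requirement n/a → met
4. condition 'performs public-works projects' holds; lien-law disclosure absent → not met
5. scaffold inspection 27 days ago vs limit 30 → met
6. condition 'performs work above three stories' does not hold → requirement n/a → met
7. fall-protection recertification 31 days ago vs limit 45 → met
Not met: 2 of 7

2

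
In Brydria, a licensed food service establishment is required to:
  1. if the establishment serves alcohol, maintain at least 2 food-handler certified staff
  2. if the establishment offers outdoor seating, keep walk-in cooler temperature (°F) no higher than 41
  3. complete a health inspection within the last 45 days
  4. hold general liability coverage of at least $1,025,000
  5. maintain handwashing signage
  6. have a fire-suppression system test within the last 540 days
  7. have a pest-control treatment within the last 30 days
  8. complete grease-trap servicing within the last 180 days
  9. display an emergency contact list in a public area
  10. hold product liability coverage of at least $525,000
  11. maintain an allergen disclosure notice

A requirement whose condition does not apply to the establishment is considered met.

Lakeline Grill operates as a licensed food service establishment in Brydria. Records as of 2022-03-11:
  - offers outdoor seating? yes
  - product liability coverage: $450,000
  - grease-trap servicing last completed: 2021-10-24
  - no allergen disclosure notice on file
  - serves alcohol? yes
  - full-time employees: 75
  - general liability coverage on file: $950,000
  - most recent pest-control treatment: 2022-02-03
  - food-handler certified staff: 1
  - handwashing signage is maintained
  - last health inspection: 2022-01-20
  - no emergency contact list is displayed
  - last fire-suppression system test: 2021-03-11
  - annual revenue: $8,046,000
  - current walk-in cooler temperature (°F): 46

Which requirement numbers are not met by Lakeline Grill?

1. condition 'serves alcohol' holds; food-handler certified staff 1 < 2 → not met
2. condition 'offers outdoor seating' holds; walk-in cooler temperature (°F) 46 > 41 → not met
3. health inspection 50 days ago vs limit 45 → not met
4. general liability coverage $950,000 < $1,025,000 → not met
5. handwashing signage present → met
6. fire-suppression system test 365 days ago vs limit 540 → met
7. pest-control treatment 36 days ago vs limit 30 → not met
8. grease-trap servicing 138 days ago vs limit 180 → met
9. emergency contact list absent → not met
10. product liability coverage $450,000 < $525,000 → not met
11. allergen disclosure notice absent → not met
Not met: 1, 2, 3, 4, 7, 9, 10, 11

1, 2, 3, 4, 7, 9, 10, 11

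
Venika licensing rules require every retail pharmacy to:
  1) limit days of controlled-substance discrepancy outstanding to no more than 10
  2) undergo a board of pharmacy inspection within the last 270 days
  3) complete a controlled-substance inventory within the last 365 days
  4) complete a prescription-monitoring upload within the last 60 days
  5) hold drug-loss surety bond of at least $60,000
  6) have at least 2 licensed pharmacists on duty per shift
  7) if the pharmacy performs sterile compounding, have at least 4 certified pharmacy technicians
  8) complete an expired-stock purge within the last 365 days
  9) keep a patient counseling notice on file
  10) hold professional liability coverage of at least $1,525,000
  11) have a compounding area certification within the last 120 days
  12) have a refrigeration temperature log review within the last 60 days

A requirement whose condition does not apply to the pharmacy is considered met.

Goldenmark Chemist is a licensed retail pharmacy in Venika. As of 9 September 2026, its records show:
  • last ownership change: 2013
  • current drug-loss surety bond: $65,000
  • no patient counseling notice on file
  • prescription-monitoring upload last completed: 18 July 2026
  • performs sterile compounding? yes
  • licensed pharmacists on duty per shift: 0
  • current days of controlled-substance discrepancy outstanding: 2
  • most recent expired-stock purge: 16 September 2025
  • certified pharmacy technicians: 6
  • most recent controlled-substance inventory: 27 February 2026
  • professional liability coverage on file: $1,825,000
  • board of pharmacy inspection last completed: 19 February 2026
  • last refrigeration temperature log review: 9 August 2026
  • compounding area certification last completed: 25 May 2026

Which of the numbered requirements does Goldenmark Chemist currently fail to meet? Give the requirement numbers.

6, 9

1. days of controlled-substance discrepancy outstanding 2 ≤ 10 → met
2. board of pharmacy inspection 202 days ago vs limit 270 → met
3. controlled-substance inventory 194 days ago vs limit 365 → met
4. prescription-monitoring upload 53 days ago vs limit 60 → met
5. drug-loss surety bond $65,000 ≥ $60,000 → met
6. licensed pharmacists on duty per shift 0 < 2 → not met
7. condition 'performs sterile compounding' holds; certified pharmacy technicians 6 ≥ 4 → met
8. expired-stock purge 358 days ago vs limit 365 → met
9. patient counseling notice absent → not met
10. professional liability coverage $1,825,000 ≥ $1,525,000 → met
11. compounding area certification 107 days ago vs limit 120 → met
12. refrigeration temperature log review 31 days ago vs limit 60 → met
Not met: 6, 9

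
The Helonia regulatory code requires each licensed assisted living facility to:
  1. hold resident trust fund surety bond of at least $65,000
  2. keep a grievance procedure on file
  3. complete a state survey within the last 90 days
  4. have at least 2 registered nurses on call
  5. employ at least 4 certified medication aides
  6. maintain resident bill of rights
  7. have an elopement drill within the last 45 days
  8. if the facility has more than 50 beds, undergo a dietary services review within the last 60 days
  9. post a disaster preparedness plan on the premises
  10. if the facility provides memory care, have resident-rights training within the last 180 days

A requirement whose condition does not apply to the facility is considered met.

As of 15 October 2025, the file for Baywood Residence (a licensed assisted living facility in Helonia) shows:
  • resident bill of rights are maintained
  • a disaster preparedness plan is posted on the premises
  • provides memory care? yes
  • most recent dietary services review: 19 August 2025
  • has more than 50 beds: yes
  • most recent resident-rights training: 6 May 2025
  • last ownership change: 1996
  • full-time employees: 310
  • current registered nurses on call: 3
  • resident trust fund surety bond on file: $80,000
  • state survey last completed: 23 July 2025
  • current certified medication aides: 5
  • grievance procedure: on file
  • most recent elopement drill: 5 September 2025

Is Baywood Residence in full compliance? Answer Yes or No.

Yes

1. resident trust fund surety bond $80,000 ≥ $65,000 → met
2. grievance procedure present → met
3. state survey 84 days ago vs limit 90 → met
4. registered nurses on call 3 ≥ 2 → met
5. certified medication aides 5 ≥ 4 → met
6. resident bill of rights present → met
7. elopement drill 40 days ago vs limit 45 → met
8. condition 'has more than 50 beds' holds; dietary services review 57 days ago vs limit 60 → met
9. disaster preparedness plan present → met
10. condition 'provides memory care' holds; resident-rights training 162 days ago vs limit 180 → met
All met.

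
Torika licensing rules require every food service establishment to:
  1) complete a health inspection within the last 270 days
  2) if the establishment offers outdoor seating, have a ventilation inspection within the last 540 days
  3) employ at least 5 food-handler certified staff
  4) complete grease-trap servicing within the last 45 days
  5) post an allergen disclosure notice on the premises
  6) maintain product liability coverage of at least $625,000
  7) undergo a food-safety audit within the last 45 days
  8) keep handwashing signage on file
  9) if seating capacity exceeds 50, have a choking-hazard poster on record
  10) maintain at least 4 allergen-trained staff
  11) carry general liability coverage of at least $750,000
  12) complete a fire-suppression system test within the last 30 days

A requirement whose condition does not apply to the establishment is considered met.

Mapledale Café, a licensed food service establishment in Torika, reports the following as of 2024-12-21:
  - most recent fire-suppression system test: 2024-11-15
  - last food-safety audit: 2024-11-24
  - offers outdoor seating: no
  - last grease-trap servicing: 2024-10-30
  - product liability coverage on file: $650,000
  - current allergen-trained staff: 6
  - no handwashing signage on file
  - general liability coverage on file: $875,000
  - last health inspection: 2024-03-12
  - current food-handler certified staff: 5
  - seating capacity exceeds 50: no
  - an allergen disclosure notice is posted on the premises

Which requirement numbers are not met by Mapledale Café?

1. health inspection 284 days ago vs limit 270 → not met
2. condition 'offers outdoor seating' does not hold → requirement n/a → met
3. food-handler certified staff 5 ≥ 5 → met
4. grease-trap servicing 52 days ago vs limit 45 → not met
5. allergen disclosure notice present → met
6. product liability coverage $650,000 ≥ $625,000 → met
7. food-safety audit 27 days ago vs limit 45 → met
8. handwashing signage absent → not met
9. condition 'seating capacity exceeds 50' does not hold → requirement n/a → met
10. allergen-trained staff 6 ≥ 4 → met
11. general liability coverage $875,000 ≥ $750,000 → met
12. fire-suppression system test 36 days ago vs limit 30 → not met
Not met: 1, 4, 8, 12

1, 4, 8, 12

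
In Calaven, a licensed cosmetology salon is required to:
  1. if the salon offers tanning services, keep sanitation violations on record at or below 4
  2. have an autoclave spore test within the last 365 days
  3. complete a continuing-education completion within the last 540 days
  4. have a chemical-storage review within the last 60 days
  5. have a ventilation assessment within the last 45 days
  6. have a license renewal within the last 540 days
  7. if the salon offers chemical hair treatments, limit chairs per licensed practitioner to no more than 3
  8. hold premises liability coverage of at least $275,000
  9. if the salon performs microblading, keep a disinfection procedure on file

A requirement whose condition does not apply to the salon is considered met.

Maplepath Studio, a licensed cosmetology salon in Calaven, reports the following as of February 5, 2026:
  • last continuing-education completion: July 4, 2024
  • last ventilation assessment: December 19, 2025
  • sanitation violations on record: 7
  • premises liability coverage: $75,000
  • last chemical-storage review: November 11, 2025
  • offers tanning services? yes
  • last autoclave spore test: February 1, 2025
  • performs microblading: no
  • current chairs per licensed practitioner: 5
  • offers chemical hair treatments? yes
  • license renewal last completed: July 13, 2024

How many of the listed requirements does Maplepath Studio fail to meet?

1. condition 'offers tanning services' holds; sanitation violations on record 7 > 4 → not met
2. autoclave spore test 369 days ago vs limit 365 → not met
3. continuing-education completion 581 days ago vs limit 540 → not met
4. chemical-storage review 86 days ago vs limit 60 → not met
5. ventilation assessment 48 days ago vs limit 45 → not met
6. license renewal 572 days ago vs limit 540 → not met
7. condition 'offers chemical hair treatments' holds; chairs per licensed practitioner 5 > 3 → not met
8. premises liability coverage $75,000 < $275,000 → not met
9. condition 'performs microblading' does not hold → requirement n/a → met
Not met: 8 of 9

8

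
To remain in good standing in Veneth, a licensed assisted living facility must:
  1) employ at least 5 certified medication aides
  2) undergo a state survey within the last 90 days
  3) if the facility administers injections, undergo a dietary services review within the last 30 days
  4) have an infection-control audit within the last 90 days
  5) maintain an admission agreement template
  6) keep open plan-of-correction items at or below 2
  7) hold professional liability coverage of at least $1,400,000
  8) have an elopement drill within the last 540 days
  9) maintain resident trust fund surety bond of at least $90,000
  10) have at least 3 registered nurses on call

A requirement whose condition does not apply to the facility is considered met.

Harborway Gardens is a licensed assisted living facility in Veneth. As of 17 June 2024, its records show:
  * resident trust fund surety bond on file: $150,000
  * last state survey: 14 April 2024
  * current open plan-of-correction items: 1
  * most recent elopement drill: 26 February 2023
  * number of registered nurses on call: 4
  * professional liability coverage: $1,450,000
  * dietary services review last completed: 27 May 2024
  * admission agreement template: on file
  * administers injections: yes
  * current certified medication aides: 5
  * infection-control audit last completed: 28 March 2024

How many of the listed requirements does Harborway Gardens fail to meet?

0

1. certified medication aides 5 ≥ 5 → met
2. state survey 64 days ago vs limit 90 → met
3. condition 'administers injections' holds; dietary services review 21 days ago vs limit 30 → met
4. infection-control audit 81 days ago vs limit 90 → met
5. admission agreement template present → met
6. open plan-of-correction items 1 ≤ 2 → met
7. professional liability coverage $1,450,000 ≥ $1,400,000 → met
8. elopement drill 477 days ago vs limit 540 → met
9. resident trust fund surety bond $150,000 ≥ $90,000 → met
10. registered nurses on call 4 ≥ 3 → met
Not met: 0 of 10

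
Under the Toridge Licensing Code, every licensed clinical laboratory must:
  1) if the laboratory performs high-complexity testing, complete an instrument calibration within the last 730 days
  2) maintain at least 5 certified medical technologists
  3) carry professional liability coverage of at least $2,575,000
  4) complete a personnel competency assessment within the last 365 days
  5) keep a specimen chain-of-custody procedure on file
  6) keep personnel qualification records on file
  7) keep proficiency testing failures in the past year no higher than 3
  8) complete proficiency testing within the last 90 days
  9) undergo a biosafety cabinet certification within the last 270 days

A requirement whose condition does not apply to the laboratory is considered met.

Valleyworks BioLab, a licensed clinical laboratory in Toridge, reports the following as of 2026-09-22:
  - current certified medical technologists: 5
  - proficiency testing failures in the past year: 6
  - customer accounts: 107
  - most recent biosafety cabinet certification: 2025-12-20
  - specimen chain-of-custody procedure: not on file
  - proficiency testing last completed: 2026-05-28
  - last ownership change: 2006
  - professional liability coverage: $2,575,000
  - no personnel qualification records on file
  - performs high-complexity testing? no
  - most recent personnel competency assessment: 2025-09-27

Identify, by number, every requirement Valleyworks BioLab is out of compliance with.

5, 6, 7, 8, 9

1. condition 'performs high-complexity testing' does not hold → requirement n/a → met
2. certified medical technologists 5 ≥ 5 → met
3. professional liability coverage $2,575,000 ≥ $2,575,000 → met
4. personnel competency assessment 360 days ago vs limit 365 → met
5. specimen chain-of-custody procedure absent → not met
6. personnel qualification records absent → not met
7. proficiency testing failures in the past year 6 > 3 → not met
8. proficiency testing 117 days ago vs limit 90 → not met
9. biosafety cabinet certification 276 days ago vs limit 270 → not met
Not met: 5, 6, 7, 8, 9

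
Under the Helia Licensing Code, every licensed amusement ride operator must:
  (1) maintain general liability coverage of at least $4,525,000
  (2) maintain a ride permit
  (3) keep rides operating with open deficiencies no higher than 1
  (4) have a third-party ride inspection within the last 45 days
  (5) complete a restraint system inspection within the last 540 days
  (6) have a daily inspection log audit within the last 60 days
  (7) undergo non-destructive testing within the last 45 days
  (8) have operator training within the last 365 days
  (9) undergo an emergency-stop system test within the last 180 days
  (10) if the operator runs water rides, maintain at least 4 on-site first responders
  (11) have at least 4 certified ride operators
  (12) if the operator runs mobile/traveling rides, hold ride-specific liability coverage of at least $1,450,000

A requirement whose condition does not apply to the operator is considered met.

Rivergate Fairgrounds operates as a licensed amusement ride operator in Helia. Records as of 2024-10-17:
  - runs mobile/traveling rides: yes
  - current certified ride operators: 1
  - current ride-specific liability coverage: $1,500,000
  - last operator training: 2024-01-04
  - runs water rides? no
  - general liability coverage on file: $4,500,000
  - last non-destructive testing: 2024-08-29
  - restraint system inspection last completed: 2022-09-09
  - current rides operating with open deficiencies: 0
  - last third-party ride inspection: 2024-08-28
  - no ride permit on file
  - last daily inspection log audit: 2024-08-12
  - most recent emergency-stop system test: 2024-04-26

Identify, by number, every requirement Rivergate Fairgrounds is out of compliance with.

1. general liability coverage $4,500,000 < $4,525,000 → not met
2. ride permit absent → not met
3. rides operating with open deficiencies 0 ≤ 1 → met
4. third-party ride inspection 50 days ago vs limit 45 → not met
5. restraint system inspection 769 days ago vs limit 540 → not met
6. daily inspection log audit 66 days ago vs limit 60 → not met
7. non-destructive testing 49 days ago vs limit 45 → not met
8. operator training 287 days ago vs limit 365 → met
9. emergency-stop system test 174 days ago vs limit 180 → met
10. condition 'runs water rides' does not hold → requirement n/a → met
11. certified ride operators 1 < 4 → not met
12. condition 'runs mobile/traveling rides' holds; ride-specific liability coverage $1,500,000 ≥ $1,450,000 → met
Not met: 1, 2, 4, 5, 6, 7, 11

1, 2, 4, 5, 6, 7, 11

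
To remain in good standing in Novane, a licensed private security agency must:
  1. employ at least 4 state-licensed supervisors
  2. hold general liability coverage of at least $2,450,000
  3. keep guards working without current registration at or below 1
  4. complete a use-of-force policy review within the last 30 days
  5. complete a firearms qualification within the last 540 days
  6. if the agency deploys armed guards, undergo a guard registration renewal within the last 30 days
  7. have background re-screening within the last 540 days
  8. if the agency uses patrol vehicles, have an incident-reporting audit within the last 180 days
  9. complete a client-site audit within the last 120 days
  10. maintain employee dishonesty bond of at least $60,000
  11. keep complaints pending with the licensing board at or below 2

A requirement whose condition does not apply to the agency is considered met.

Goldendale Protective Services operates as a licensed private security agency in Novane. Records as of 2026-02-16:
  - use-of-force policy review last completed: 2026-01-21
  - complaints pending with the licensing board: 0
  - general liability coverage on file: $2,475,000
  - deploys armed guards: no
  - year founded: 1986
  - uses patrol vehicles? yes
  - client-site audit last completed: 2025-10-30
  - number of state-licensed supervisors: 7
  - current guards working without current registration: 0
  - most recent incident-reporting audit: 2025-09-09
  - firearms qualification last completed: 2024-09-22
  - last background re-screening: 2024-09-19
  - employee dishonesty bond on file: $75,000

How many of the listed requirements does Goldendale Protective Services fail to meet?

1. state-licensed supervisors 7 ≥ 4 → met
2. general liability coverage $2,475,000 ≥ $2,450,000 → met
3. guards working without current registration 0 ≤ 1 → met
4. use-of-force policy review 26 days ago vs limit 30 → met
5. firearms qualification 512 days ago vs limit 540 → met
6. condition 'deploys armed guards' does not hold → requirement n/a → met
7. background re-screening 515 days ago vs limit 540 → met
8. condition 'uses patrol vehicles' holds; incident-reporting audit 160 days ago vs limit 180 → met
9. client-site audit 109 days ago vs limit 120 → met
10. employee dishonesty bond $75,000 ≥ $60,000 → met
11. complaints pending with the licensing board 0 ≤ 2 → met
Not met: 0 of 11

0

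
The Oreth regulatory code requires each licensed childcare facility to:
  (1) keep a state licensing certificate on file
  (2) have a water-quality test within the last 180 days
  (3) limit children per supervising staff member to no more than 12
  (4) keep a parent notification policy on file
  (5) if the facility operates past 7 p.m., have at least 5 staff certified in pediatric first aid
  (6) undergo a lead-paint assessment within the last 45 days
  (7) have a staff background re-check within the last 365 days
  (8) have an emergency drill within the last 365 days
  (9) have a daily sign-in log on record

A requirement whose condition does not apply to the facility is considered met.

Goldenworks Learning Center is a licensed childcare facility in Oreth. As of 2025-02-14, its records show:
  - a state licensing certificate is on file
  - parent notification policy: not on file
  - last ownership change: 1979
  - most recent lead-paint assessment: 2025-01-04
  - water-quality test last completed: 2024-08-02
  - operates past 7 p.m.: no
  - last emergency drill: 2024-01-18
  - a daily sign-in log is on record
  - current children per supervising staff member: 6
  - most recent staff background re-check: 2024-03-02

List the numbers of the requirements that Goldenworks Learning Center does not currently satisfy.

2, 4, 8

1. state licensing certificate present → met
2. water-quality test 196 days ago vs limit 180 → not met
3. children per supervising staff member 6 ≤ 12 → met
4. parent notification policy absent → not met
5. condition 'operates past 7 p.m.' does not hold → requirement n/a → met
6. lead-paint assessment 41 days ago vs limit 45 → met
7. staff background re-check 349 days ago vs limit 365 → met
8. emergency drill 393 days ago vs limit 365 → not met
9. daily sign-in log present → met
Not met: 2, 4, 8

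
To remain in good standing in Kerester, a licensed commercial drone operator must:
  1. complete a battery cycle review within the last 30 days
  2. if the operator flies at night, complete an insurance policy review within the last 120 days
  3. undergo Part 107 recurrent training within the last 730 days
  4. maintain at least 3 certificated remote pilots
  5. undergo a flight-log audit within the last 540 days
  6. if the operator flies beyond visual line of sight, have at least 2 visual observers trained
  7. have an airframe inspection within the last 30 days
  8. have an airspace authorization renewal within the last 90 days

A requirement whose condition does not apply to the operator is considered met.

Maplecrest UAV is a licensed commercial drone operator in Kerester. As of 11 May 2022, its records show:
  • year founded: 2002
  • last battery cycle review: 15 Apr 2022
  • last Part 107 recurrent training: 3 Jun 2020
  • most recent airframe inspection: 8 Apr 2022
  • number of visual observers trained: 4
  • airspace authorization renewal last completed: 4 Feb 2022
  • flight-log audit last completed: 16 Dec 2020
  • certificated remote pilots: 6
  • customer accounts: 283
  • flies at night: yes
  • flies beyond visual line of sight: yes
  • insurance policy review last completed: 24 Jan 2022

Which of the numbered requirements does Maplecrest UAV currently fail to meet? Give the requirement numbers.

7, 8

1. battery cycle review 26 days ago vs limit 30 → met
2. condition 'flies at night' holds; insurance policy review 107 days ago vs limit 120 → met
3. Part 107 recurrent training 707 days ago vs limit 730 → met
4. certificated remote pilots 6 ≥ 3 → met
5. flight-log audit 511 days ago vs limit 540 → met
6. condition 'flies beyond visual line of sight' holds; visual observers trained 4 ≥ 2 → met
7. airframe inspection 33 days ago vs limit 30 → not met
8. airspace authorization renewal 96 days ago vs limit 90 → not met
Not met: 7, 8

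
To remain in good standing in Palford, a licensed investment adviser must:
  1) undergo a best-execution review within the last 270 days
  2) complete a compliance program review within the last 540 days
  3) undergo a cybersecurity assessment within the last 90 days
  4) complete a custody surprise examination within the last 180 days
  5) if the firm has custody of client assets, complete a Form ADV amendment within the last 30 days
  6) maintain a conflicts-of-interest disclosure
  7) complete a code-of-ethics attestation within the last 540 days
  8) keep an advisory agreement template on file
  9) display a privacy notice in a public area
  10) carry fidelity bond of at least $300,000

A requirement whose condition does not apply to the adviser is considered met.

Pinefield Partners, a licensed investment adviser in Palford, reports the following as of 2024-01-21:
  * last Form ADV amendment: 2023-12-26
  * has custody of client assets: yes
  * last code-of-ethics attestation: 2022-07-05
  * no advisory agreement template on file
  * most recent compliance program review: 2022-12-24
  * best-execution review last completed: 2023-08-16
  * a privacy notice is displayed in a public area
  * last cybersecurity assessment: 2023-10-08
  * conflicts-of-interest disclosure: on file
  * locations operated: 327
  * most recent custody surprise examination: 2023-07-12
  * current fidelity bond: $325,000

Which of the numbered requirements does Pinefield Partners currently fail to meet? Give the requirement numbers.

3, 4, 7, 8

1. best-execution review 158 days ago vs limit 270 → met
2. compliance program review 393 days ago vs limit 540 → met
3. cybersecurity assessment 105 days ago vs limit 90 → not met
4. custody surprise examination 193 days ago vs limit 180 → not met
5. condition 'has custody of client assets' holds; Form ADV amendment 26 days ago vs limit 30 → met
6. conflicts-of-interest disclosure present → met
7. code-of-ethics attestation 565 days ago vs limit 540 → not met
8. advisory agreement template absent → not met
9. privacy notice present → met
10. fidelity bond $325,000 ≥ $300,000 → met
Not met: 3, 4, 7, 8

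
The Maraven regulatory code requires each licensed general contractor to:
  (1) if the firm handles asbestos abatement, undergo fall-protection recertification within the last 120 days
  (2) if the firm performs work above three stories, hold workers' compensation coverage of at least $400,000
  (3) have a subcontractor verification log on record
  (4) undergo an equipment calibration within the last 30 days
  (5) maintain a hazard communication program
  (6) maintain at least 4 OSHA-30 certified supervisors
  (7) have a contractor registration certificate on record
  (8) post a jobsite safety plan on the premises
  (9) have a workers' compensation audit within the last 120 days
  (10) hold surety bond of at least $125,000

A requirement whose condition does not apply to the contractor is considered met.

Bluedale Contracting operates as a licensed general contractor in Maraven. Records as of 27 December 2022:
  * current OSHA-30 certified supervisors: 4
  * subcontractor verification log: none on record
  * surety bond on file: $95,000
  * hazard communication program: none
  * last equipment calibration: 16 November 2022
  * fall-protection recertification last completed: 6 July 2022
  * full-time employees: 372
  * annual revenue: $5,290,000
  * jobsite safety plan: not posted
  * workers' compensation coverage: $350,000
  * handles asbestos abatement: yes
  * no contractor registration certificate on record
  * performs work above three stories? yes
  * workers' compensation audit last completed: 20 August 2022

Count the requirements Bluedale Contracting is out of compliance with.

1. condition 'handles asbestos abatement' holds; fall-protection recertification 174 days ago vs limit 120 → not met
2. condition 'performs work above three stories' holds; workers' compensation coverage $350,000 < $400,000 → not met
3. subcontractor verification log absent → not met
4. equipment calibration 41 days ago vs limit 30 → not met
5. hazard communication program absent → not met
6. OSHA-30 certified supervisors 4 ≥ 4 → met
7. contractor registration certificate absent → not met
8. jobsite safety plan absent → not met
9. workers' compensation audit 129 days ago vs limit 120 → not met
10. surety bond $95,000 < $125,000 → not met
Not met: 9 of 10

9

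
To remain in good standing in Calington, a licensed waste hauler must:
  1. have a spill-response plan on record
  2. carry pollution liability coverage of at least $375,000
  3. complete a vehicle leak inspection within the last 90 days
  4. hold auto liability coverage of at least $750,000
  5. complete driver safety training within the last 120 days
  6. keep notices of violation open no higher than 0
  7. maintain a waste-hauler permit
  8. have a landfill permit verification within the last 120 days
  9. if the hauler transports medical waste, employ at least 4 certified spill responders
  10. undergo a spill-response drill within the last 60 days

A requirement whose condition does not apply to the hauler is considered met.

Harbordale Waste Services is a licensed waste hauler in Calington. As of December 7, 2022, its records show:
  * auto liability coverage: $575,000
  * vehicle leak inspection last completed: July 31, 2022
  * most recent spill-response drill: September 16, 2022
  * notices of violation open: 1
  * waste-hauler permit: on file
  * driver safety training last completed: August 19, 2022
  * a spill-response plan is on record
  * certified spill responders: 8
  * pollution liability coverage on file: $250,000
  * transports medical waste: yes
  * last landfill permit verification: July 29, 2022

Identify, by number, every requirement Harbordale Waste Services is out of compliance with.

2, 3, 4, 6, 8, 10

1. spill-response plan present → met
2. pollution liability coverage $250,000 < $375,000 → not met
3. vehicle leak inspection 129 days ago vs limit 90 → not met
4. auto liability coverage $575,000 < $750,000 → not met
5. driver safety training 110 days ago vs limit 120 → met
6. notices of violation open 1 > 0 → not met
7. waste-hauler permit present → met
8. landfill permit verification 131 days ago vs limit 120 → not met
9. condition 'transports medical waste' holds; certified spill responders 8 ≥ 4 → met
10. spill-response drill 82 days ago vs limit 60 → not met
Not met: 2, 3, 4, 6, 8, 10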